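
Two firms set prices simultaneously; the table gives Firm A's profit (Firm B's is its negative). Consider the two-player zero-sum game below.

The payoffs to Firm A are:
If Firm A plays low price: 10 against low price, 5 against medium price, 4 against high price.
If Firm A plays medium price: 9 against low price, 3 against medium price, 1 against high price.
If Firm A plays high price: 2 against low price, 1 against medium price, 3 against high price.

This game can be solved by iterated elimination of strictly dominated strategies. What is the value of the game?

Row medium price is strictly dominated by row low price (10>9, 5>3, 4>1); eliminate medium price.
Column low price is strictly dominated by medium price for Firm B (5<10, 1<2); eliminate low price.
Row high price is strictly dominated by row low price (5>1, 4>3); eliminate high price.
Column medium price is strictly dominated by high price for Firm B (4<5); eliminate medium price.
Only (low price, high price) remains, with payoff 4.

4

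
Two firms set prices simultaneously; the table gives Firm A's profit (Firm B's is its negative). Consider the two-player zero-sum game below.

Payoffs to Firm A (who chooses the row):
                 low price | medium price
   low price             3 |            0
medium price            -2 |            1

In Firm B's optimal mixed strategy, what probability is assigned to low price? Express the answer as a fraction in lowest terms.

1/6

Row minima are 0 and -2, so Firm A's maximin is 0; column maxima are 3 and 1, so Firm B's minimax is 1. These differ, so the equilibrium is in mixed strategies.
Let Firm B play low price with probability q. Firm A is indifferent when 3q = −2q + (1−q), giving q = 1/6.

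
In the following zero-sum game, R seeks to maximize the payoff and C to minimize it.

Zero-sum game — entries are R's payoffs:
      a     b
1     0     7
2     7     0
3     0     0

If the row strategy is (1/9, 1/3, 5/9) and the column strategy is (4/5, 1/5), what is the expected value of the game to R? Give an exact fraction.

Against (4/5, 1/5), each row's expected payoff is 1: 7/5; 2: 28/5; 3: 0.
Taking the (1/9, 1/3, 5/9)-weighted average: (1/9)·(7/5) + (1/3)·(28/5) + (5/9)·(0) = 91/45.

91/45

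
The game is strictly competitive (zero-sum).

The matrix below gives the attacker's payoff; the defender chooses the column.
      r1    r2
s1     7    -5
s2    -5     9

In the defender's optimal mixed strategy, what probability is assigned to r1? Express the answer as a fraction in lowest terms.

Row minima are -5 and -5, so the attacker's maximin is -5; column maxima are 7 and 9, so the defender's minimax is 7. These differ, so the equilibrium is in mixed strategies.
Let the defender play r1 with probability q. The attacker is indifferent when 7q − 5(1−q) = −5q + 9(1−q), giving q = 7/13.

7/13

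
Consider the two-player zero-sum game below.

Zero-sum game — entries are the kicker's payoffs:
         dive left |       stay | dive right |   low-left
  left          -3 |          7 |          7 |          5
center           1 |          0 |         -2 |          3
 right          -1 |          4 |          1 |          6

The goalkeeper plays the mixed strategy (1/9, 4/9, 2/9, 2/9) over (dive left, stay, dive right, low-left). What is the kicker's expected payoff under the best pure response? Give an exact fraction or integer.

49/9

left: (-3)·(1/9) + (7)·(4/9) + (7)·(2/9) + (5)·(2/9) = 49/9.
center: (1)·(1/9) + (0)·(4/9) + (-2)·(2/9) + (3)·(2/9) = 1/3.
right: (-1)·(1/9) + (4)·(4/9) + (1)·(2/9) + (6)·(2/9) = 29/9.
The best pure response is left with expected payoff 49/9.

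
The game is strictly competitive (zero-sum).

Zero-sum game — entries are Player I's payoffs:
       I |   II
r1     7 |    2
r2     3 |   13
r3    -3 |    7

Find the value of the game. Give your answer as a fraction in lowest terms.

Row r3 is strictly dominated by row r2, so Player I never plays it.
The remaining 2×2 game on (r1, r2) × (I, II) has no saddle point. Let Player I play r1 with probability p; indifference gives 7p + 3(1−p) = 2p + 13(1−p), so p = 2/3.
Similarly Player II's optimal q on I is 11/15, and the value is 7·(11/15) + (2)·(4/15) = 17/3.

17/3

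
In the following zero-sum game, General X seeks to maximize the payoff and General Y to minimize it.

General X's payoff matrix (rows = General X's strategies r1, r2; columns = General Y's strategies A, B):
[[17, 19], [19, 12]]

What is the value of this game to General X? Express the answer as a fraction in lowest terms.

Row minima are 17 and 12, so General X's maximin is 17; column maxima are 19 and 19, so General Y's minimax is 19. These differ, so the equilibrium is in mixed strategies.
Let General X play r1 with probability p. General Y is indifferent when 17p + 19(1−p) = 19p + 12(1−p), giving p = 7/9.
Let General Y play A with probability q. General X is indifferent when 17q + 19(1−q) = 19q + 12(1−q), giving q = 7/9.
The value is 17·(7/9) + (19)·(2/9) = 157/9.

157/9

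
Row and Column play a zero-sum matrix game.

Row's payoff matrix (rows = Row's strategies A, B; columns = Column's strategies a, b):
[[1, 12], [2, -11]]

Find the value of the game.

35/24

Row minima are 1 and -11, so Row's maximin is 1; column maxima are 2 and 12, so Column's minimax is 2. These differ, so the equilibrium is in mixed strategies.
Let Row play A with probability p. Column is indifferent when p + 2(1−p) = 12p − 11(1−p), giving p = 13/24.
Let Column play a with probability q. Row is indifferent when q + 12(1−q) = 2q − 11(1−q), giving q = 23/24.
The value is 1·(23/24) + (12)·(1/24) = 35/24.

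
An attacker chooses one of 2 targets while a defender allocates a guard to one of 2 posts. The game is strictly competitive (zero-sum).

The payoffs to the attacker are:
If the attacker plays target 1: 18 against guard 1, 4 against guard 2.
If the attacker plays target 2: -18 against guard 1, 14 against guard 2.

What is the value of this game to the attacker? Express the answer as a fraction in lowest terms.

162/23

Row minima are 4 and -18, so the attacker's maximin is 4; column maxima are 18 and 14, so the defender's minimax is 14. These differ, so the equilibrium is in mixed strategies.
Let the attacker play target 1 with probability p. The defender is indifferent when 18p − 18(1−p) = 4p + 14(1−p), giving p = 16/23.
Let the defender play guard 1 with probability q. The attacker is indifferent when 18q + 4(1−q) = −18q + 14(1−q), giving q = 5/23.
The value is 18·(5/23) + (4)·(18/23) = 162/23.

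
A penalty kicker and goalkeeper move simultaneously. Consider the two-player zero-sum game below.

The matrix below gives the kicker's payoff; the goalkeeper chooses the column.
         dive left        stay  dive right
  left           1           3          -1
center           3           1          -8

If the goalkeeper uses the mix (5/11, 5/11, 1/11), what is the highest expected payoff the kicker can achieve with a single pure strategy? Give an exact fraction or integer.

left: (1)·(5/11) + (3)·(5/11) + (-1)·(1/11) = 19/11.
center: (3)·(5/11) + (1)·(5/11) + (-8)·(1/11) = 12/11.
The best pure response is left with expected payoff 19/11.

19/11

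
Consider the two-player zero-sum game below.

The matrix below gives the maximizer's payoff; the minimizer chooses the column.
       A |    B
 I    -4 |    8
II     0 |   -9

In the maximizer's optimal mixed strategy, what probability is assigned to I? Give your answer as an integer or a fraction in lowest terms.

3/7

Row minima are -4 and -9, so the maximizer's maximin is -4; column maxima are 0 and 8, so the minimizer's minimax is 0. These differ, so the equilibrium is in mixed strategies.
Let the maximizer play I with probability p. The minimizer is indifferent when −4p = 8p − 9(1−p), giving p = 3/7.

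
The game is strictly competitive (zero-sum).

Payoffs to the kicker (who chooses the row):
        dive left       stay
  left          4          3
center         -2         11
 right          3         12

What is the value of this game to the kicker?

Row center is strictly dominated by row right, so the kicker never plays it.
The remaining 2×2 game on (left, right) × (dive left, stay) has no saddle point. Let the kicker play left with probability p; indifference gives 4p + 3(1−p) = 3p + 12(1−p), so p = 9/10.
Similarly the goalkeeper's optimal q on dive left is 9/10, and the value is 4·(9/10) + (3)·(1/10) = 39/10.

39/10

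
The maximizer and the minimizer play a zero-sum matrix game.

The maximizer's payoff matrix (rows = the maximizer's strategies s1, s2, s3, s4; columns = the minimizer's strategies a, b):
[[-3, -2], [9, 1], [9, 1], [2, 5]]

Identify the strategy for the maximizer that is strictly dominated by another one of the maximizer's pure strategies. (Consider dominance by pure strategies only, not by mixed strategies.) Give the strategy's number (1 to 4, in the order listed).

Compare s1 with s2: 9 > -3, 1 > -2.
So s2 strictly dominates s1 for the maximizer; s1 is strictly dominated.

1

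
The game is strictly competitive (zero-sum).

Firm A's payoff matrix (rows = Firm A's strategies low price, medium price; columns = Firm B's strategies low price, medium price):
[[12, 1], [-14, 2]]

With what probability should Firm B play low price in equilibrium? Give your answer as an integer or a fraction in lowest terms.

1/27

Row minima are 1 and -14, so Firm A's maximin is 1; column maxima are 12 and 2, so Firm B's minimax is 2. These differ, so the equilibrium is in mixed strategies.
Let Firm B play low price with probability q. Firm A is indifferent when 12q + (1−q) = −14q + 2(1−q), giving q = 1/27.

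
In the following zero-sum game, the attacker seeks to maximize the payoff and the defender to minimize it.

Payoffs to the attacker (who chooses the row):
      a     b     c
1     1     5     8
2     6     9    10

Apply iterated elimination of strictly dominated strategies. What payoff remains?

Column b is strictly dominated by a for the defender (1<5, 6<9); eliminate b.
Row 1 is strictly dominated by row 2 (6>1, 10>8); eliminate 1.
Column c is strictly dominated by a for the defender (6<10); eliminate c.
Only (2, a) remains, with payoff 6.

6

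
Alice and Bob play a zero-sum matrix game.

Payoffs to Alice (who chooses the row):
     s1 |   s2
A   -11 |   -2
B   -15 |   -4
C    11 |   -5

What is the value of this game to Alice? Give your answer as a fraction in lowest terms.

Row B is strictly dominated by row A, so Alice never plays it.
The remaining 2×2 game on (A, C) × (s1, s2) has no saddle point. Let Alice play A with probability p; indifference gives −11p + 11(1−p) = −2p − 5(1−p), so p = 16/25.
Similarly Bob's optimal q on s1 is 3/25, and the value is -11·(3/25) + (-2)·(22/25) = -77/25.

-77/25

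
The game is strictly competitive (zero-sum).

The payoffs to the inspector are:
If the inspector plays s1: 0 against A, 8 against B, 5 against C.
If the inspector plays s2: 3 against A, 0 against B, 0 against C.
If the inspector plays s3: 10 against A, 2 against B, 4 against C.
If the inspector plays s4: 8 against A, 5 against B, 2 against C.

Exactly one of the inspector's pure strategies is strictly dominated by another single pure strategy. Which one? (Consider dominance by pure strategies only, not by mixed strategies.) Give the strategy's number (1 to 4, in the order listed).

2

Compare s2 with s3: 10 > 3, 2 > 0, 4 > 0.
So s3 strictly dominates s2 for the inspector; s2 is strictly dominated.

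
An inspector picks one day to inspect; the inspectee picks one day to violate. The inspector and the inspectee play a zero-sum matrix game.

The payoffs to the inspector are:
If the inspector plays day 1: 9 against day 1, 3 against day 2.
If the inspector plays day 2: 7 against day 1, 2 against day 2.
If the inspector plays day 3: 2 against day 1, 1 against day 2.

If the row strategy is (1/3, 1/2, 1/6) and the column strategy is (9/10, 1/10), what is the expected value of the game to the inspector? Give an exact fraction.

Against (9/10, 1/10), each row's expected payoff is day 1: 42/5; day 2: 13/2; day 3: 19/10.
Taking the (1/3, 1/2, 1/6)-weighted average: (1/3)·(42/5) + (1/2)·(13/2) + (1/6)·(19/10) = 191/30.

191/30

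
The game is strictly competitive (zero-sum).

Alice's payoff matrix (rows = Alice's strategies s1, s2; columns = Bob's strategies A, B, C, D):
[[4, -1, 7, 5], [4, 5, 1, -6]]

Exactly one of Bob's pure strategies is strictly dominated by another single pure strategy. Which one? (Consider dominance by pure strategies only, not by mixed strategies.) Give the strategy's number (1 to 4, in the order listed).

3

Bob prefers columns that give Alice less. Compare C with D: 5 < 7, -6 < 1.
So D strictly dominates C for Bob; C is strictly dominated.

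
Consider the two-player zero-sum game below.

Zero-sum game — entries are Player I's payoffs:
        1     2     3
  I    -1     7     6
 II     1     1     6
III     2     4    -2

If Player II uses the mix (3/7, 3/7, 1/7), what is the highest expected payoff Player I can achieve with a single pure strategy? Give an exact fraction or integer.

24/7

I: (-1)·(3/7) + (7)·(3/7) + (6)·(1/7) = 24/7.
II: (1)·(3/7) + (1)·(3/7) + (6)·(1/7) = 12/7.
III: (2)·(3/7) + (4)·(3/7) + (-2)·(1/7) = 16/7.
The best pure response is I with expected payoff 24/7.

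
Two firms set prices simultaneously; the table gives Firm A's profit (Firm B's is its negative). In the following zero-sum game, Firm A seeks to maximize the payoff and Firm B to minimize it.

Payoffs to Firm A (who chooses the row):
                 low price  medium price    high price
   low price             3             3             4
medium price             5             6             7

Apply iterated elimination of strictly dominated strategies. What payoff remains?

5

Row low price is strictly dominated by row medium price (5>3, 6>3, 7>4); eliminate low price.
Column high price is strictly dominated by low price for Firm B (5<7); eliminate high price.
Column medium price is strictly dominated by low price for Firm B (5<6); eliminate medium price.
Only (medium price, low price) remains, with payoff 5.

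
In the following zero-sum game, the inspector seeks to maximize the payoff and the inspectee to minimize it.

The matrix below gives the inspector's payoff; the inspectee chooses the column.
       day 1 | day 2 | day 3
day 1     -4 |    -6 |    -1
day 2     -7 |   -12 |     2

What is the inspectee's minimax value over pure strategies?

-6

The worst case (largest entry) in each column is day 1: -4, day 2: -6, day 3: 2.
The best (smallest) of these is -6.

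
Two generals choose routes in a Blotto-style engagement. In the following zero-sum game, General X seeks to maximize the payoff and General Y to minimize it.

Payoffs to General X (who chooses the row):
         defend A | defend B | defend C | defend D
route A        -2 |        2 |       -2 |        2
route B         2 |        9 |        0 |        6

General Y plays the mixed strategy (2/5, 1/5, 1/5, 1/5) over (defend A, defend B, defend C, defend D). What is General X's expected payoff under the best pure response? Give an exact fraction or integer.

19/5

route A: (-2)·(2/5) + (2)·(1/5) + (-2)·(1/5) + (2)·(1/5) = -2/5.
route B: (2)·(2/5) + (9)·(1/5) + (0)·(1/5) + (6)·(1/5) = 19/5.
The best pure response is route B with expected payoff 19/5.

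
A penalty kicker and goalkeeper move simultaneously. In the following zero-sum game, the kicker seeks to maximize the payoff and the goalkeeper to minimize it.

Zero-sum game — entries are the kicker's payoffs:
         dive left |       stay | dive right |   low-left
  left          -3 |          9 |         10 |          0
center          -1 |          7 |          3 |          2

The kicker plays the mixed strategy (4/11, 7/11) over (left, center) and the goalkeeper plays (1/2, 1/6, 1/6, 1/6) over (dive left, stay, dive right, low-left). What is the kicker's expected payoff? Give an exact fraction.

103/66

Against (1/2, 1/6, 1/6, 1/6), each row's expected payoff is left: 5/3; center: 3/2.
Taking the (4/11, 7/11)-weighted average: (4/11)·(5/3) + (7/11)·(3/2) = 103/66.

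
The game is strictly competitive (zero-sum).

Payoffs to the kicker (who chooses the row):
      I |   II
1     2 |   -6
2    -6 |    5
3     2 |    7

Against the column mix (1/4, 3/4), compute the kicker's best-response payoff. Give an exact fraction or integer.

1: (2)·(1/4) + (-6)·(3/4) = -4.
2: (-6)·(1/4) + (5)·(3/4) = 9/4.
3: (2)·(1/4) + (7)·(3/4) = 23/4.
The best pure response is 3 with expected payoff 23/4.

23/4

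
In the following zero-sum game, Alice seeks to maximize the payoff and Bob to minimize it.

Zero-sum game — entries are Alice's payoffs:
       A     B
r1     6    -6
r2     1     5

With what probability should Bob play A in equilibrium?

11/16

Row minima are -6 and 1, so Alice's maximin is 1; column maxima are 6 and 5, so Bob's minimax is 5. These differ, so the equilibrium is in mixed strategies.
Let Bob play A with probability q. Alice is indifferent when 6q − 6(1−q) = q + 5(1−q), giving q = 11/16.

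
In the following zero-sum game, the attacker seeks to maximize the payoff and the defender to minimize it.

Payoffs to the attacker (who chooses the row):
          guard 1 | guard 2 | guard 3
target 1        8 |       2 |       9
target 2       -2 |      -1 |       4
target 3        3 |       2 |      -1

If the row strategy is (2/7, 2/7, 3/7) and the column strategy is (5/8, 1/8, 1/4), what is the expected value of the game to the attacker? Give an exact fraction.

Against (5/8, 1/8, 1/4), each row's expected payoff is target 1: 15/2; target 2: -3/8; target 3: 15/8.
Taking the (2/7, 2/7, 3/7)-weighted average: (2/7)·(15/2) + (2/7)·(-3/8) + (3/7)·(15/8) = 159/56.

159/56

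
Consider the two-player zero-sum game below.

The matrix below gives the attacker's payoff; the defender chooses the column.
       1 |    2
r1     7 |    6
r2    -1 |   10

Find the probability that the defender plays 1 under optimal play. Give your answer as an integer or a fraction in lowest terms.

Row minima are 6 and -1, so the attacker's maximin is 6; column maxima are 7 and 10, so the defender's minimax is 7. These differ, so the equilibrium is in mixed strategies.
Let the defender play 1 with probability q. The attacker is indifferent when 7q + 6(1−q) = −q + 10(1−q), giving q = 1/3.

1/3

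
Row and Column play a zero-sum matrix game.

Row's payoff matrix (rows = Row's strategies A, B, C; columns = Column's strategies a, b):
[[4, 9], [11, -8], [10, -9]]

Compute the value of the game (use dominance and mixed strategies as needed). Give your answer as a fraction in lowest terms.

131/24

Row C is strictly dominated by row B, so Row never plays it.
The remaining 2×2 game on (A, B) × (a, b) has no saddle point. Let Row play A with probability p; indifference gives 4p + 11(1−p) = 9p − 8(1−p), so p = 19/24.
Similarly Column's optimal q on a is 17/24, and the value is 4·(17/24) + (9)·(7/24) = 131/24.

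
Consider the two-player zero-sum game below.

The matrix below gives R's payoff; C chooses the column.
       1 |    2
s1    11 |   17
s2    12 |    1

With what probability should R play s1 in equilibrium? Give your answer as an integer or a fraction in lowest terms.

Row minima are 11 and 1, so R's maximin is 11; column maxima are 12 and 17, so C's minimax is 12. These differ, so the equilibrium is in mixed strategies.
Let R play s1 with probability p. C is indifferent when 11p + 12(1−p) = 17p + (1−p), giving p = 11/17.

11/17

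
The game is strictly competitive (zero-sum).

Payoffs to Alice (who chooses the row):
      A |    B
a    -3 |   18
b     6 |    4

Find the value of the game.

120/23

Row minima are -3 and 4, so Alice's maximin is 4; column maxima are 6 and 18, so Bob's minimax is 6. These differ, so the equilibrium is in mixed strategies.
Let Alice play a with probability p. Bob is indifferent when −3p + 6(1−p) = 18p + 4(1−p), giving p = 2/23.
Let Bob play A with probability q. Alice is indifferent when −3q + 18(1−q) = 6q + 4(1−q), giving q = 14/23.
The value is -3·(14/23) + (18)·(9/23) = 120/23.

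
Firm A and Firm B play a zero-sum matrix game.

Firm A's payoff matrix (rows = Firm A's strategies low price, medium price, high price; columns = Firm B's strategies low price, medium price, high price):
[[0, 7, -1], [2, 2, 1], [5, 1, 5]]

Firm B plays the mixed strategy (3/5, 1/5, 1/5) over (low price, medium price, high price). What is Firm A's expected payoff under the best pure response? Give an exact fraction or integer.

low price: (0)·(3/5) + (7)·(1/5) + (-1)·(1/5) = 6/5.
medium price: (2)·(3/5) + (2)·(1/5) + (1)·(1/5) = 9/5.
high price: (5)·(3/5) + (1)·(1/5) + (5)·(1/5) = 21/5.
The best pure response is high price with expected payoff 21/5.

21/5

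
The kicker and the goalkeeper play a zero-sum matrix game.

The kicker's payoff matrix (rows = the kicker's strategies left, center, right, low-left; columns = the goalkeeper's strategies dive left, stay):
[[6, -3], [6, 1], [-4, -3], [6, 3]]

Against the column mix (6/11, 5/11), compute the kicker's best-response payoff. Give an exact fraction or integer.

left: (6)·(6/11) + (-3)·(5/11) = 21/11.
center: (6)·(6/11) + (1)·(5/11) = 41/11.
right: (-4)·(6/11) + (-3)·(5/11) = -39/11.
low-left: (6)·(6/11) + (3)·(5/11) = 51/11.
The best pure response is low-left with expected payoff 51/11.

51/11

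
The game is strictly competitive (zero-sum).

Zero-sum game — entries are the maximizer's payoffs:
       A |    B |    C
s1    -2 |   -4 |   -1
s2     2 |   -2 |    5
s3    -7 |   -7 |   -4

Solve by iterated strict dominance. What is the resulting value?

-2

Column C is strictly dominated by A for the minimizer (-2<-1, 2<5, -7<-4); eliminate C.
Row s1 is strictly dominated by row s2 (2>-2, -2>-4); eliminate s1.
Row s3 is strictly dominated by row s2 (2>-7, -2>-7); eliminate s3.
Column A is strictly dominated by B for the minimizer (-2<2); eliminate A.
Only (s2, B) remains, with payoff -2.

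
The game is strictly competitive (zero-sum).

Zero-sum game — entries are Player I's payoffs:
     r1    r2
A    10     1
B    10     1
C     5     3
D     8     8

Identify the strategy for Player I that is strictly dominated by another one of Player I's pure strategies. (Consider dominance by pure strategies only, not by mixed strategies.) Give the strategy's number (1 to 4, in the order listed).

Compare C with D: 8 > 5, 8 > 3.
So D strictly dominates C for Player I; C is strictly dominated.

3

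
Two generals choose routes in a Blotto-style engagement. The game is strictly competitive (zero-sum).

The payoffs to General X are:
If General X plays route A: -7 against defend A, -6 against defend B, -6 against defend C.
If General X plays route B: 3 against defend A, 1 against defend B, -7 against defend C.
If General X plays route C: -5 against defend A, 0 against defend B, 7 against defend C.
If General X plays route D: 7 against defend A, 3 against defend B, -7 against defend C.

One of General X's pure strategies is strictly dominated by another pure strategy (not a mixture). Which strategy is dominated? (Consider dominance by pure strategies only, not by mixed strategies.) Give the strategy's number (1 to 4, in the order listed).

Compare route A with route C: -5 > -7, 0 > -6, 7 > -6.
So route C strictly dominates route A for General X; route A is strictly dominated.

1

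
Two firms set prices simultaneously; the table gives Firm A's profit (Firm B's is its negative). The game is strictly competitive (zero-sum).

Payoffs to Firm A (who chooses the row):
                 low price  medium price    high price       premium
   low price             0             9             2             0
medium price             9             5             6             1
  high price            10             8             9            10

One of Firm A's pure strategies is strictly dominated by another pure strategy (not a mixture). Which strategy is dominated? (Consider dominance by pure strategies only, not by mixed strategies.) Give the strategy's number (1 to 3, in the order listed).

Compare medium price with high price: 10 > 9, 8 > 5, 9 > 6, 10 > 1.
So high price strictly dominates medium price for Firm A; medium price is strictly dominated.

2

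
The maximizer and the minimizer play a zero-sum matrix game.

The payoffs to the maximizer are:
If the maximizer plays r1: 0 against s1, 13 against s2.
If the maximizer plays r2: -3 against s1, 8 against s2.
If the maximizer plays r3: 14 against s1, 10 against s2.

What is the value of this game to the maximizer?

182/17

Row r2 is strictly dominated by row r1, so the maximizer never plays it.
The remaining 2×2 game on (r1, r3) × (s1, s2) has no saddle point. Let the maximizer play r1 with probability p; indifference gives 14(1−p) = 13p + 10(1−p), so p = 4/17.
Similarly the minimizer's optimal q on s1 is 3/17, and the value is 0·(3/17) + (13)·(14/17) = 182/17.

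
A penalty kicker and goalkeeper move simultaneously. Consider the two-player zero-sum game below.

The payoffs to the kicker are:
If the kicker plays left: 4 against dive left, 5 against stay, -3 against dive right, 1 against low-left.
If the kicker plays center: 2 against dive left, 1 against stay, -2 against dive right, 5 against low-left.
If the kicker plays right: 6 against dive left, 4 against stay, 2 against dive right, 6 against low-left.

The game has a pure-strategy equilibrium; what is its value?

2

Row minima: -3, -2, 2 → the kicker's maximin is 2.
Column maxima: 6, 5, 2, 6 → the goalkeeper's minimax is 2.
They coincide at (right, dive right), so the value is 2.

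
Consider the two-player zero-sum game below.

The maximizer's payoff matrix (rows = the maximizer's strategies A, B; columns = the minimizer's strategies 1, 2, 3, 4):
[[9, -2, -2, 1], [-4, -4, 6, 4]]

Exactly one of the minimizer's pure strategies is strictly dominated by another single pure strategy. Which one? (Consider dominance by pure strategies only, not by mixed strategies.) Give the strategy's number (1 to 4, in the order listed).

The minimizer prefers columns that give the maximizer less. Compare 4 with 2: -2 < 1, -4 < 4.
So 2 strictly dominates 4 for the minimizer; 4 is strictly dominated.

4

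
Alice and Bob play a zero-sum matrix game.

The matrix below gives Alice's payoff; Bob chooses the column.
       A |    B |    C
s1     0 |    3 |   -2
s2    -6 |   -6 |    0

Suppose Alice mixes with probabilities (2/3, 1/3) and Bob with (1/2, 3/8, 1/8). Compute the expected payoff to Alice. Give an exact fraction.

-7/6

Against (1/2, 3/8, 1/8), each row's expected payoff is s1: 7/8; s2: -21/4.
Taking the (2/3, 1/3)-weighted average: (2/3)·(7/8) + (1/3)·(-21/4) = -7/6.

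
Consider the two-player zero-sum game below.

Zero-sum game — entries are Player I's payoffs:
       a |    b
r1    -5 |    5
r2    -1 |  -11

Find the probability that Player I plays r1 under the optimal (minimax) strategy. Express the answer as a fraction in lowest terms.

1/2

Row minima are -5 and -11, so Player I's maximin is -5; column maxima are -1 and 5, so Player II's minimax is -1. These differ, so the equilibrium is in mixed strategies.
Let Player I play r1 with probability p. Player II is indifferent when −5p − (1−p) = 5p − 11(1−p), giving p = 1/2.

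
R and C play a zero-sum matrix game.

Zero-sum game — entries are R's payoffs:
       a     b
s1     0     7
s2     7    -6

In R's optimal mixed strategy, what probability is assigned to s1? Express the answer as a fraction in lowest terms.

Row minima are 0 and -6, so R's maximin is 0; column maxima are 7 and 7, so C's minimax is 7. These differ, so the equilibrium is in mixed strategies.
Let R play s1 with probability p. C is indifferent when 7(1−p) = 7p − 6(1−p), giving p = 13/20.

13/20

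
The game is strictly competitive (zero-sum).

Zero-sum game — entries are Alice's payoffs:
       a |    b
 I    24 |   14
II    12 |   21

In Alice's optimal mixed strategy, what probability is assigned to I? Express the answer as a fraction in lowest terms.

9/19

Row minima are 14 and 12, so Alice's maximin is 14; column maxima are 24 and 21, so Bob's minimax is 21. These differ, so the equilibrium is in mixed strategies.
Let Alice play I with probability p. Bob is indifferent when 24p + 12(1−p) = 14p + 21(1−p), giving p = 9/19.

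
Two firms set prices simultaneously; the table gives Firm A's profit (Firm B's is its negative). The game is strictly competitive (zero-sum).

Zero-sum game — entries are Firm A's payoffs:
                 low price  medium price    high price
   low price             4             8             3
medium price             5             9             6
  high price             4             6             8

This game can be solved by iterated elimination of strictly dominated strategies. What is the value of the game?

Column medium price is strictly dominated by low price for Firm B (4<8, 5<9, 4<6); eliminate medium price.
Row low price is strictly dominated by row medium price (5>4, 6>3); eliminate low price.
Column high price is strictly dominated by low price for Firm B (5<6, 4<8); eliminate high price.
Row high price is strictly dominated by row medium price (5>4); eliminate high price.
Only (medium price, low price) remains, with payoff 5.

5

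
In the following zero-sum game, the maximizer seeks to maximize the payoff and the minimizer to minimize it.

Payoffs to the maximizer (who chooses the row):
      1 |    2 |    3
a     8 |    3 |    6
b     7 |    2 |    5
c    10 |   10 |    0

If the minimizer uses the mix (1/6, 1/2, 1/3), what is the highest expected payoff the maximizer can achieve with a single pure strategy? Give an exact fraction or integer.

20/3

a: (8)·(1/6) + (3)·(1/2) + (6)·(1/3) = 29/6.
b: (7)·(1/6) + (2)·(1/2) + (5)·(1/3) = 23/6.
c: (10)·(1/6) + (10)·(1/2) + (0)·(1/3) = 20/3.
The best pure response is c with expected payoff 20/3.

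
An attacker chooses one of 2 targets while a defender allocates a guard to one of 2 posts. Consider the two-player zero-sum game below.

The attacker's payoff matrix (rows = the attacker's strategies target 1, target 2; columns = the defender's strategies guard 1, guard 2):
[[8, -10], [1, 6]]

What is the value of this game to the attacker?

58/23

Row minima are -10 and 1, so the attacker's maximin is 1; column maxima are 8 and 6, so the defender's minimax is 6. These differ, so the equilibrium is in mixed strategies.
Let the attacker play target 1 with probability p. The defender is indifferent when 8p + (1−p) = −10p + 6(1−p), giving p = 5/23.
Let the defender play guard 1 with probability q. The attacker is indifferent when 8q − 10(1−q) = q + 6(1−q), giving q = 16/23.
The value is 8·(16/23) + (-10)·(7/23) = 58/23.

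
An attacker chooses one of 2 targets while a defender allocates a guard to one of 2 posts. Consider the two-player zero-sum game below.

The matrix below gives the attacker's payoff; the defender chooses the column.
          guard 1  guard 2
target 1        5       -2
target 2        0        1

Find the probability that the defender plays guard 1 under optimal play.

Row minima are -2 and 0, so the attacker's maximin is 0; column maxima are 5 and 1, so the defender's minimax is 1. These differ, so the equilibrium is in mixed strategies.
Let the defender play guard 1 with probability q. The attacker is indifferent when 5q − 2(1−q) = (1−q), giving q = 3/8.

3/8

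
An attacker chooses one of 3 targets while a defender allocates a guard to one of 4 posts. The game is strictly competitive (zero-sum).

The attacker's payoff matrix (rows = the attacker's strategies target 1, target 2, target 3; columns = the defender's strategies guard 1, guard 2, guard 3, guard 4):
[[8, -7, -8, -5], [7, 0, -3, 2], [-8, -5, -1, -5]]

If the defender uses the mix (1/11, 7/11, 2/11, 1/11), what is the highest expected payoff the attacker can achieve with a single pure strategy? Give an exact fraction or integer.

3/11

target 1: (8)·(1/11) + (-7)·(7/11) + (-8)·(2/11) + (-5)·(1/11) = -62/11.
target 2: (7)·(1/11) + (0)·(7/11) + (-3)·(2/11) + (2)·(1/11) = 3/11.
target 3: (-8)·(1/11) + (-5)·(7/11) + (-1)·(2/11) + (-5)·(1/11) = -50/11.
The best pure response is target 2 with expected payoff 3/11.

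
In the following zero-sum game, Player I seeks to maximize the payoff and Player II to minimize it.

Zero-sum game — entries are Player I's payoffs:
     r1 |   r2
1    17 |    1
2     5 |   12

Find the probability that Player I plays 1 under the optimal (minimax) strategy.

Row minima are 1 and 5, so Player I's maximin is 5; column maxima are 17 and 12, so Player II's minimax is 12. These differ, so the equilibrium is in mixed strategies.
Let Player I play 1 with probability p. Player II is indifferent when 17p + 5(1−p) = p + 12(1−p), giving p = 7/23.

7/23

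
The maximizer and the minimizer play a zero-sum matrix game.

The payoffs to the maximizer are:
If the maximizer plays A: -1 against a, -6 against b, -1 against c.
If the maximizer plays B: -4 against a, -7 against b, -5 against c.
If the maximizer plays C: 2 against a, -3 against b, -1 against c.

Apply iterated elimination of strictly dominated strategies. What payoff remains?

-3

Row B is strictly dominated by row A (-1>-4, -6>-7, -1>-5); eliminate B.
Column c is strictly dominated by b for the minimizer (-6<-1, -3<-1); eliminate c.
Column a is strictly dominated by b for the minimizer (-6<-1, -3<2); eliminate a.
Row A is strictly dominated by row C (-3>-6); eliminate A.
Only (C, b) remains, with payoff -3.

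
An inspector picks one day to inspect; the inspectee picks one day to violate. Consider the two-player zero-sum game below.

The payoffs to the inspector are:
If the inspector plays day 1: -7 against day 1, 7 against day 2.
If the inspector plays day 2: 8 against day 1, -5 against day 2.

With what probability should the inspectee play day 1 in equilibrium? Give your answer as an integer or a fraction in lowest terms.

Row minima are -7 and -5, so the inspector's maximin is -5; column maxima are 8 and 7, so the inspectee's minimax is 7. These differ, so the equilibrium is in mixed strategies.
Let the inspectee play day 1 with probability q. The inspector is indifferent when −7q + 7(1−q) = 8q − 5(1−q), giving q = 4/9.

4/9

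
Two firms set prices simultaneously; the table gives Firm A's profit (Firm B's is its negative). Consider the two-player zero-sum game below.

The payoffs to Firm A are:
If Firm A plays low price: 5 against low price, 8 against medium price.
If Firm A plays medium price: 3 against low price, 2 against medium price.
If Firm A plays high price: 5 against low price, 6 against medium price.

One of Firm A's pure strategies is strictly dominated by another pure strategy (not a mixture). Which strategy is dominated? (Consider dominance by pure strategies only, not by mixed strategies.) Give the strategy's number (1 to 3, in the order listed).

2

Compare medium price with low price: 5 > 3, 8 > 2.
So low price strictly dominates medium price for Firm A; medium price is strictly dominated.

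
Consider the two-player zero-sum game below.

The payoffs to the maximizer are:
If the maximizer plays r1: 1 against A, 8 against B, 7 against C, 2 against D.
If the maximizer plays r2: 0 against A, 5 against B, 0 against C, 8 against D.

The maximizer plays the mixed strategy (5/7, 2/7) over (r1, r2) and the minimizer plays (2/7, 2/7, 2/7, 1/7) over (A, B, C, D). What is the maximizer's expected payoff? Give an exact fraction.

206/49

Against (2/7, 2/7, 2/7, 1/7), each row's expected payoff is r1: 34/7; r2: 18/7.
Taking the (5/7, 2/7)-weighted average: (5/7)·(34/7) + (2/7)·(18/7) = 206/49.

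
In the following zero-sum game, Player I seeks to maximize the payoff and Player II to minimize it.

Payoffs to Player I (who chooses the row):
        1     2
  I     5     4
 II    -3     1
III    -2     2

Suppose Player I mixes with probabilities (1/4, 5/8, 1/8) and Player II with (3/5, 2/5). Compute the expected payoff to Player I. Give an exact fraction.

Against (3/5, 2/5), each row's expected payoff is I: 23/5; II: -7/5; III: -2/5.
Taking the (1/4, 5/8, 1/8)-weighted average: (1/4)·(23/5) + (5/8)·(-7/5) + (1/8)·(-2/5) = 9/40.

9/40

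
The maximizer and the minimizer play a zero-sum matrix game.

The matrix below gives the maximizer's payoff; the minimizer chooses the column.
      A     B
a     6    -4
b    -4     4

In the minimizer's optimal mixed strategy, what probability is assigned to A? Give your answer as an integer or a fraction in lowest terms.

4/9

Row minima are -4 and -4, so the maximizer's maximin is -4; column maxima are 6 and 4, so the minimizer's minimax is 4. These differ, so the equilibrium is in mixed strategies.
Let the minimizer play A with probability q. The maximizer is indifferent when 6q − 4(1−q) = −4q + 4(1−q), giving q = 4/9.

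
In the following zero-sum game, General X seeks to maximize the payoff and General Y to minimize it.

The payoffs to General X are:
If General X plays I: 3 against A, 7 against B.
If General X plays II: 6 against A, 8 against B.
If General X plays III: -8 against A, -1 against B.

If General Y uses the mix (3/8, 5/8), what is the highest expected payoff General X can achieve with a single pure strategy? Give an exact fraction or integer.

I: (3)·(3/8) + (7)·(5/8) = 11/2.
II: (6)·(3/8) + (8)·(5/8) = 29/4.
III: (-8)·(3/8) + (-1)·(5/8) = -29/8.
The best pure response is II with expected payoff 29/4.

29/4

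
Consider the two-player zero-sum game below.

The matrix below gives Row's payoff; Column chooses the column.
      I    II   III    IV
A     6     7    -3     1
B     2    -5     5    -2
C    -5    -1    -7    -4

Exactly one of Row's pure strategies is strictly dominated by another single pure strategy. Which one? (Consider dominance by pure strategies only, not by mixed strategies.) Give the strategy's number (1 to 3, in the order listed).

Compare C with A: 6 > -5, 7 > -1, -3 > -7, 1 > -4.
So A strictly dominates C for Row; C is strictly dominated.

3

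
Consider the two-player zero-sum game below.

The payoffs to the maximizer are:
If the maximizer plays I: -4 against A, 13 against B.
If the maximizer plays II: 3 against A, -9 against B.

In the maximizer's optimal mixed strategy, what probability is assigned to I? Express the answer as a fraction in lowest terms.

12/29

Row minima are -4 and -9, so the maximizer's maximin is -4; column maxima are 3 and 13, so the minimizer's minimax is 3. These differ, so the equilibrium is in mixed strategies.
Let the maximizer play I with probability p. The minimizer is indifferent when −4p + 3(1−p) = 13p − 9(1−p), giving p = 12/29.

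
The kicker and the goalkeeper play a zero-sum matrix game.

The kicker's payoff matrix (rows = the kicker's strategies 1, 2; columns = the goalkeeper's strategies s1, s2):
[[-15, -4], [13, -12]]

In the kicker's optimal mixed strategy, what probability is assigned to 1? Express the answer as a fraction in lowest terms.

25/36

Row minima are -15 and -12, so the kicker's maximin is -12; column maxima are 13 and -4, so the goalkeeper's minimax is -4. These differ, so the equilibrium is in mixed strategies.
Let the kicker play 1 with probability p. The goalkeeper is indifferent when −15p + 13(1−p) = −4p − 12(1−p), giving p = 25/36.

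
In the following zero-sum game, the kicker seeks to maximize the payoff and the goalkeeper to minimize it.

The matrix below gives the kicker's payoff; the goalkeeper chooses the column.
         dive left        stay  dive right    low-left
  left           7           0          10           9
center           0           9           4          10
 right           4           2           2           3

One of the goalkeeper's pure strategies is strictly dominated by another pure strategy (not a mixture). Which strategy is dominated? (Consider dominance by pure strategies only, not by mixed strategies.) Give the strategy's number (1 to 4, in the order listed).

The goalkeeper prefers columns that give the kicker less. Compare low-left with stay: 0 < 9, 9 < 10, 2 < 3.
So stay strictly dominates low-left for the goalkeeper; low-left is strictly dominated.

4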